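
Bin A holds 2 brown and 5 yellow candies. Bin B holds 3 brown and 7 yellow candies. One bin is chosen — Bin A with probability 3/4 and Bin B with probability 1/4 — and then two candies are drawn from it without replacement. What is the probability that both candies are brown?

11/210

From Bin A: P(both brown) = (2/7)(1/6) = 1/21.
From Bin B: P(both brown) = (3/10)(2/9) = 1/15.
Total probability = (3/4)(1/21) + (1/4)(1/15) = 11/210.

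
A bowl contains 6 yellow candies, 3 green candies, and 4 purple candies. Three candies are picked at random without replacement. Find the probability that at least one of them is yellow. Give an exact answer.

P(no yellow) = 7/13 × 6/12 × 5/11 = 210/1716 = 35/286.
P(at least one) = 1 − 35/286 = 251/286.

251/286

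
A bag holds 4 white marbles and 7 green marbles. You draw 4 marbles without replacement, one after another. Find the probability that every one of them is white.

P = 4/11 × 3/10 × 2/9 × 1/8 = 24/7920 = 1/330.

1/330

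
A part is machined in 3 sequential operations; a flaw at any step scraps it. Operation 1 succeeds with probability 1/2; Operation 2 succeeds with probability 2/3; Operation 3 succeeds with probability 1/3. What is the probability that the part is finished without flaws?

Each stage is reached only if all earlier stages succeed, so
P = 1/2 × 2/3 × 1/3 = 2/18 = 1/9.

1/9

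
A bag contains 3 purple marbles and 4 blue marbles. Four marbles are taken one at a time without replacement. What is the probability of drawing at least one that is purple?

34/35

P(no purple) = 4/7 × 3/6 × 2/5 × 1/4 = 24/840 = 1/35.
P(at least one) = 1 − 1/35 = 34/35.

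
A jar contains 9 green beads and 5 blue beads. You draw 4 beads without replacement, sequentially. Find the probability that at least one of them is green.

996/1001

P(no green) = 5/14 × 4/13 × 3/12 × 2/11 = 120/24024 = 5/1001.
P(at least one) = 1 − 5/1001 = 996/1001.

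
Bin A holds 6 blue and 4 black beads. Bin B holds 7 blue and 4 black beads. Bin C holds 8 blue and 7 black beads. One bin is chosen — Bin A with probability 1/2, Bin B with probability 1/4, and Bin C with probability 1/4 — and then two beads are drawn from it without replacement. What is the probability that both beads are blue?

217/660

From Bin A: P(both blue) = (6/10)(5/9) = 1/3.
From Bin B: P(both blue) = (7/11)(6/10) = 21/55.
From Bin C: P(both blue) = (8/15)(7/14) = 4/15.
Total probability = (1/2)(1/3) + (1/4)(21/55) + (1/4)(4/15) = 217/660.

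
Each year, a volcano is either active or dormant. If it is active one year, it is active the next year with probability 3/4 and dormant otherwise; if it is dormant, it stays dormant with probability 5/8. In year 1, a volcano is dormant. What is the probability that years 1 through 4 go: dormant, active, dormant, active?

Year 1 is given. For each transition, use the conditional probability from the current state:
P(active | dormant) = 3/8; P(dormant | active) = 1/4; P(active | dormant) = 3/8.
P = 3/8 × 1/4 × 3/8 = 9/256.

9/256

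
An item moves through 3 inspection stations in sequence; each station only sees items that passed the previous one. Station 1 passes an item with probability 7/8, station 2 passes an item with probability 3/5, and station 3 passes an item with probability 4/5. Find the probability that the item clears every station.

21/50

Each stage is reached only if all earlier stages succeed, so
P = 7/8 × 3/5 × 4/5 = 84/200 = 21/50.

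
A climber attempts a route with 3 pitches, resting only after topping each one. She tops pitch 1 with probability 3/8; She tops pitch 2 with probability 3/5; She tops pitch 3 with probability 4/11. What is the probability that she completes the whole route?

Multiplying along the chain,
P = 3/8 × 3/5 × 4/11 = 36/440 = 9/110.

9/110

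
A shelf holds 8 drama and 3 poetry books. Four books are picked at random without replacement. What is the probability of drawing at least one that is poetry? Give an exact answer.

26/33

P(no poetry) = 8/11 × 7/10 × 6/9 × 5/8 = 1680/7920 = 7/33.
P(at least one) = 1 − 7/33 = 26/33.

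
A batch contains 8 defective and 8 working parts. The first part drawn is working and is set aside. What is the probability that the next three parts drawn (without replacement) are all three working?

After the first draw, 7 of the remaining 15 parts are working.
P = 7/15 × 6/14 × 5/13 = 210/2730 = 1/13.

1/13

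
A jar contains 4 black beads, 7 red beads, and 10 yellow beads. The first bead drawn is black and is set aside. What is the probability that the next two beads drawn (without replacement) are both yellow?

After the first draw, 10 of the remaining 20 beads are yellow.
P = 10/20 × 9/19 = 90/380 = 9/38.

9/38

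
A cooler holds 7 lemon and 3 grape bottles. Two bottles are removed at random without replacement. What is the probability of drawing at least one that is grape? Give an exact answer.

8/15

P(no grape) = 7/10 × 6/9 = 42/90 = 7/15.
P(at least one) = 1 − 7/15 = 8/15.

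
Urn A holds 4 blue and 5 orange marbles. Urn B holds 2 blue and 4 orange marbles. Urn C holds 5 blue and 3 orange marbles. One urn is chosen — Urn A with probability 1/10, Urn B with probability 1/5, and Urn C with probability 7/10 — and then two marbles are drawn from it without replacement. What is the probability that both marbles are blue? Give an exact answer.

7/25

From Urn A: P(both blue) = (4/9)(3/8) = 1/6.
From Urn B: P(both blue) = (2/6)(1/5) = 1/15.
From Urn C: P(both blue) = (5/8)(4/7) = 5/14.
Total probability = (1/10)(1/6) + (1/5)(1/15) + (7/10)(5/14) = 7/25.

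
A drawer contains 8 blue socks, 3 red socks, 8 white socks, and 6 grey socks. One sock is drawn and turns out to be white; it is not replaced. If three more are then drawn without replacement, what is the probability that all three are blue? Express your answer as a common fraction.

7/253

After the first draw, 8 of the remaining 24 socks are blue.
P = 8/24 × 7/23 × 6/22 = 336/12144 = 7/253.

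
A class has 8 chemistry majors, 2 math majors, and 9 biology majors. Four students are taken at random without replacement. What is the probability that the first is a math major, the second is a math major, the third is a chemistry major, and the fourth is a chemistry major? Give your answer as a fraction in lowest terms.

7/5814

Each draw changes the counts, so multiply the conditional probabilities along the sequence:
P = 2/19 × 1/18 × 8/17 × 7/16 = 112/93024 = 7/5814.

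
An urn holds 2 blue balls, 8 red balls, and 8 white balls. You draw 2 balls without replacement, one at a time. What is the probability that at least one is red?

12/17

P(no red) = 10/18 × 9/17 = 90/306 = 5/17.
P(at least one) = 1 − 5/17 = 12/17.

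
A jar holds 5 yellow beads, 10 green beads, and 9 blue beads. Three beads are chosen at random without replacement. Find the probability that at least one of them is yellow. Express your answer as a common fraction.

P(no yellow) = 19/24 × 18/23 × 17/22 = 5814/12144 = 969/2024.
P(at least one) = 1 − 969/2024 = 1055/2024.

1055/2024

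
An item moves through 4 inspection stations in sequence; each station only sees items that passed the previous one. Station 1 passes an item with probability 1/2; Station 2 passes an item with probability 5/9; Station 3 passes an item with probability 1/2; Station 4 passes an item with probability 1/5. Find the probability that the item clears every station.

Multiplying along the chain,
P = 1/2 × 5/9 × 1/2 × 1/5 = 5/180 = 1/36.

1/36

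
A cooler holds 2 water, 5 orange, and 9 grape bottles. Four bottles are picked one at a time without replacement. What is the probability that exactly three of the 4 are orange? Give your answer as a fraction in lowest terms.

11/182

One ordering (orange drawn first) has probability 5/16 × 4/15 × 3/14 × 11/13 = 660/43680 = 11/728.
There are C(4,3) = 4 such orderings, each equally likely, so P = 4 × 11/728 = 11/182.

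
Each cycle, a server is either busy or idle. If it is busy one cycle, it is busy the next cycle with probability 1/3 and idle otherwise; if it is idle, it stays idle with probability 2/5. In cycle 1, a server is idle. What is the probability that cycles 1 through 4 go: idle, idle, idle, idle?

8/125

Cycle 1 is given. For each transition, use the conditional probability from the current state:
P(idle | idle) = 2/5; P(idle | idle) = 2/5; P(idle | idle) = 2/5.
P = 2/5 × 2/5 × 2/5 = 8/125.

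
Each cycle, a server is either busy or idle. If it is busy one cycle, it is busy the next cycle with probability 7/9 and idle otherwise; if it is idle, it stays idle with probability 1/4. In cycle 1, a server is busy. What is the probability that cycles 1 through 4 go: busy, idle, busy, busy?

Cycle 1 is given. For each transition, use the conditional probability from the current state:
P(idle | busy) = 2/9; P(busy | idle) = 3/4; P(busy | busy) = 7/9.
P = 2/9 × 3/4 × 7/9 = 42/324 = 7/54.

7/54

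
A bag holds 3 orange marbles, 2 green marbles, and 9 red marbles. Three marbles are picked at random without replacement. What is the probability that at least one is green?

P(no green) = 12/14 × 11/13 × 10/12 = 1320/2184 = 55/91.
P(at least one) = 1 − 55/91 = 36/91.

36/91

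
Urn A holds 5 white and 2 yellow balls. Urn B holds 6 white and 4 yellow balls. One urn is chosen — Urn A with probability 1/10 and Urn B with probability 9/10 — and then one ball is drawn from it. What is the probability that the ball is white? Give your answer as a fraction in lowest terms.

107/175

From Urn A: P(white) = 5/7.
From Urn B: P(white) = 6/10.
Total probability = (1/10)(5/7) + (9/10)(6/10) = 107/175.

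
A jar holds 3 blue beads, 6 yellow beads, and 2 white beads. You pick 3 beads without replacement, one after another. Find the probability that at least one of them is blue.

109/165

P(no blue) = 8/11 × 7/10 × 6/9 = 336/990 = 56/165.
P(at least one) = 1 − 56/165 = 109/165.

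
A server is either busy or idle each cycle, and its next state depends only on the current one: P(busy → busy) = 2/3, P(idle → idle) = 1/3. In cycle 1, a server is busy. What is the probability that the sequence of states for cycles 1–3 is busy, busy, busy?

Cycle 1 is given. For each transition, use the conditional probability from the current state:
P(busy | busy) = 2/3; P(busy | busy) = 2/3.
P = 2/3 × 2/3 = 4/9.

4/9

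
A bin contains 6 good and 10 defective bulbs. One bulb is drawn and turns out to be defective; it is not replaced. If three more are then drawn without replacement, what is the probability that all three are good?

After the first draw, 6 of the remaining 15 bulbs are good.
P = 6/15 × 5/14 × 4/13 = 120/2730 = 4/91.

4/91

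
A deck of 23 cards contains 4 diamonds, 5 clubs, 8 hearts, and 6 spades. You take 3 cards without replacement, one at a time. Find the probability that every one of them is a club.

P = 5/23 × 4/22 × 3/21 = 60/10626 = 10/1771.

10/1771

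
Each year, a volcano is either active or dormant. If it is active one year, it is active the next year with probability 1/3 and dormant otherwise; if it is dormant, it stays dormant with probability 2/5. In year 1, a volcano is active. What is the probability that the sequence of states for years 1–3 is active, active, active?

1/9

Year 1 is given. For each transition, use the conditional probability from the current state:
P(active | active) = 1/3; P(active | active) = 1/3.
P = 1/3 × 1/3 = 1/9.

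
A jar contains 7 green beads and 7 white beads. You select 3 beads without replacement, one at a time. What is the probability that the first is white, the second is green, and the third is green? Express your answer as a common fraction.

7/52

Each draw changes the counts, so multiply the conditional probabilities along the sequence:
P = 7/14 × 7/13 × 6/12 = 294/2184 = 7/52.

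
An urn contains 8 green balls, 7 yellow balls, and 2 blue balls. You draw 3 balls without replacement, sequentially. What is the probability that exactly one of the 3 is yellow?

One ordering (yellow drawn first) has probability 7/17 × 10/16 × 9/15 = 630/4080 = 21/136.
There are C(3,1) = 3 such orderings, each equally likely, so P = 3 × 21/136 = 63/136.

63/136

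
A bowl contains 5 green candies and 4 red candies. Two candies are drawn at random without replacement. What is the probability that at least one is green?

5/6

P(no green) = 4/9 × 3/8 = 12/72 = 1/6.
P(at least one) = 1 − 1/6 = 5/6.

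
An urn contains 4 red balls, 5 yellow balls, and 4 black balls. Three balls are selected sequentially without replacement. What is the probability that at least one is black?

P(no black) = 9/13 × 8/12 × 7/11 = 504/1716 = 42/143.
P(at least one) = 1 − 42/143 = 101/143.

101/143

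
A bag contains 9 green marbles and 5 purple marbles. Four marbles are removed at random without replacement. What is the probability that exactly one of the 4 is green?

90/1001

One ordering (green drawn first) has probability 9/14 × 5/13 × 4/12 × 3/11 = 540/24024 = 45/2002.
There are C(4,1) = 4 such orderings, each equally likely, so P = 4 × 45/2002 = 90/1001.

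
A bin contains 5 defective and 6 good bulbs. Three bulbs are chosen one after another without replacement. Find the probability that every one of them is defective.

2/33

P(all defective) = 5/11 × 4/10 × 3/9 = 60/990 = 2/33.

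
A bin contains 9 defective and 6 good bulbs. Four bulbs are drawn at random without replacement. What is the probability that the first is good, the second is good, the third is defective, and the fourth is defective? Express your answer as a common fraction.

Each draw changes the counts, so multiply the conditional probabilities along the sequence:
P = 6/15 × 5/14 × 9/13 × 8/12 = 2160/32760 = 6/91.

6/91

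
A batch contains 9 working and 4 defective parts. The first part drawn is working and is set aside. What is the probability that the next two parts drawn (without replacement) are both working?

14/33

After the first draw, 8 of the remaining 12 parts are working.
P = 8/12 × 7/11 = 56/132 = 14/33.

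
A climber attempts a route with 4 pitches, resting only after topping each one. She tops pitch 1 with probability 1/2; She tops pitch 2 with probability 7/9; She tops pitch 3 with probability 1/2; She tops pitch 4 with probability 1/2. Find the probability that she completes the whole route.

7/72

Each stage is reached only if all earlier stages succeed, so
P = 1/2 × 7/9 × 1/2 × 1/2 = 7/72.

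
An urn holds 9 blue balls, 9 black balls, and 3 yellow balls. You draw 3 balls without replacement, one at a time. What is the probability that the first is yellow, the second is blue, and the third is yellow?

Each draw changes the counts, so multiply the conditional probabilities along the sequence:
P = 3/21 × 9/20 × 2/19 = 54/7980 = 9/1330.

9/1330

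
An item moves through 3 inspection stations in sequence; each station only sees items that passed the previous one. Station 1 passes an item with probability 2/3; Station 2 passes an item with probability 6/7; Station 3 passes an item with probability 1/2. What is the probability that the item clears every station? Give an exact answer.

The events are sequential, so multiply the conditional probabilities:
P = 2/3 × 6/7 × 1/2 = 12/42 = 2/7.

2/7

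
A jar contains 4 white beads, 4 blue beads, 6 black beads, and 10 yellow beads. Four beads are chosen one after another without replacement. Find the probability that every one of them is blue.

P(every draw is blue) = 4/24 × 3/23 × 2/22 × 1/21 = 24/255024 = 1/10626.

1/10626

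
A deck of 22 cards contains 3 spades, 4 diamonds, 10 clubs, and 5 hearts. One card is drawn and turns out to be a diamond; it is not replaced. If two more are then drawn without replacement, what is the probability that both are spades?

1/70

After the first draw, 3 of the remaining 21 cards are spades.
P = 3/21 × 2/20 = 6/420 = 1/70.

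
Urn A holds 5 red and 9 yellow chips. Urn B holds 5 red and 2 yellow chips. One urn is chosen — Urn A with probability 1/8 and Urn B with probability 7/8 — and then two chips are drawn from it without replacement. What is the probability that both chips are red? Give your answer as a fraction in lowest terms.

From Urn A: P(both red) = (5/14)(4/13) = 10/91.
From Urn B: P(both red) = (5/7)(4/6) = 10/21.
Total probability = (1/8)(10/91) + (7/8)(10/21) = 235/546.

235/546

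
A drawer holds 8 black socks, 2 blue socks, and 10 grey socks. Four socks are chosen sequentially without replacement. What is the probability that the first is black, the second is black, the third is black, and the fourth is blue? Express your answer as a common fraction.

28/4845

Chain rule:
P = 8/20 × 7/19 × 6/18 × 2/17 = 672/116280 = 28/4845.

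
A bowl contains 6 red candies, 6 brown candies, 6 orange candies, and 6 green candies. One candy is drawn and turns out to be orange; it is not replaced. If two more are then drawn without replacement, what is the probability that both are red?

15/253

After the first draw, 6 of the remaining 23 candies are red.
P = 6/23 × 5/22 = 30/506 = 15/253.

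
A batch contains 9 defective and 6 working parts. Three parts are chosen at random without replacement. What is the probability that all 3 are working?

P(every draw is working) = 6/15 × 5/14 × 4/13 = 120/2730 = 4/91.

4/91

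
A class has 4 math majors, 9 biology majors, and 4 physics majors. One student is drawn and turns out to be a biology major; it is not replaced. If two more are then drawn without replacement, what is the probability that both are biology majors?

With the first student removed, 8 biology majors remain out of 16.
P = 8/16 × 7/15 = 56/240 = 7/30.

7/30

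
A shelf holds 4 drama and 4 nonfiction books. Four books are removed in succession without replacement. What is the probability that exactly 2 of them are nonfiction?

One ordering (nonfiction drawn first) has probability 4/8 × 3/7 × 4/6 × 3/5 = 144/1680 = 3/35.
There are C(4,2) = 6 such orderings, each equally likely, so P = 6 × 3/35 = 18/35.

18/35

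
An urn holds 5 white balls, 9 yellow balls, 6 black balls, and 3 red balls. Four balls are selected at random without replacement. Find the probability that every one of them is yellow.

18/1265

P(every draw is yellow) = 9/23 × 8/22 × 7/21 × 6/20 = 3024/212520 = 18/1265.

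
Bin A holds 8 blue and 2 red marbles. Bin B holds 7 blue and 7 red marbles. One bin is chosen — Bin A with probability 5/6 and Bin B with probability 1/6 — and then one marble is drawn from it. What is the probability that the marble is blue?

3/4

From Bin A: P(blue) = 8/10.
From Bin B: P(blue) = 7/14.
Total probability = (5/6)(8/10) + (1/6)(7/14) = 3/4.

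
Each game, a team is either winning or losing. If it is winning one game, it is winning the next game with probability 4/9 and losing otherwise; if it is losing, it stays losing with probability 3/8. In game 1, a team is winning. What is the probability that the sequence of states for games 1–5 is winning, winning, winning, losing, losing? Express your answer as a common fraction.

Game 1 is given. For each transition, use the conditional probability from the current state:
P(winning | winning) = 4/9; P(winning | winning) = 4/9; P(losing | winning) = 5/9; P(losing | losing) = 3/8.
P = 4/9 × 4/9 × 5/9 × 3/8 = 240/5832 = 10/243.

10/243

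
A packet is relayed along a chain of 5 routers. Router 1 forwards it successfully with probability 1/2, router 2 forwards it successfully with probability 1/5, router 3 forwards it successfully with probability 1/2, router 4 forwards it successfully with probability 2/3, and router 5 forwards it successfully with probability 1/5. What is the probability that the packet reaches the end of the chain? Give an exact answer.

Multiplying along the chain,
P = 1/2 × 1/5 × 1/2 × 2/3 × 1/5 = 2/300 = 1/150.

1/150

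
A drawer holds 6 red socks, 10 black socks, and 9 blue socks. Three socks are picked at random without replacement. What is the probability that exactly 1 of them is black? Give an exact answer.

21/46

One ordering (black drawn first) has probability 10/25 × 15/24 × 14/23 = 2100/13800 = 7/46.
There are C(3,1) = 3 such orderings, each equally likely, so P = 3 × 7/46 = 21/46.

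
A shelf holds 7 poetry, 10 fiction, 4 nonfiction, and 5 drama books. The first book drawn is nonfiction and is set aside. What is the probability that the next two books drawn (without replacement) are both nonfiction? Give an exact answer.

1/100

After the first draw, 3 of the remaining 25 books are nonfiction.
P = 3/25 × 2/24 = 6/600 = 1/100.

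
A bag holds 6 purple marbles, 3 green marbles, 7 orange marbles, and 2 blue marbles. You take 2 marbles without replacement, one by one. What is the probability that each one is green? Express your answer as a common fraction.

P(all green) = 3/18 × 2/17 = 6/306 = 1/51.

1/51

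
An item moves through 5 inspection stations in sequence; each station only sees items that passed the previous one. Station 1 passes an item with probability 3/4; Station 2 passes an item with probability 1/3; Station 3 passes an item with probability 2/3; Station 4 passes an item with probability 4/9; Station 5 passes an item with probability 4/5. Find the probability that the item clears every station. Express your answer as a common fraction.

8/135

Each stage is reached only if all earlier stages succeed, so
P = 3/4 × 1/3 × 2/3 × 4/9 × 4/5 = 96/1620 = 8/135.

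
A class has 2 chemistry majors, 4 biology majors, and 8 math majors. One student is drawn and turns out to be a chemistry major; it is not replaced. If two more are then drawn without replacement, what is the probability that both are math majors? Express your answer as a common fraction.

After the first draw, 8 of the remaining 13 students are math majors.
P = 8/13 × 7/12 = 56/156 = 14/39.

14/39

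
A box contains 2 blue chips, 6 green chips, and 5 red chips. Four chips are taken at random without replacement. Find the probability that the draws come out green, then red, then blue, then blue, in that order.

1/286

Chain rule:
P = 6/13 × 5/12 × 2/11 × 1/10 = 60/17160 = 1/286.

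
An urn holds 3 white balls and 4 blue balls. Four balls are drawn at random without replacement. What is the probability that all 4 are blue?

P(every draw is blue) = 4/7 × 3/6 × 2/5 × 1/4 = 24/840 = 1/35.

1/35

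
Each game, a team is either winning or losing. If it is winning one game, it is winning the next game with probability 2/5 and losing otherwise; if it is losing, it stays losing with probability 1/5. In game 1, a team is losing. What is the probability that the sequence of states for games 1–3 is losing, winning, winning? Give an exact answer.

Game 1 is given. For each transition, use the conditional probability from the current state:
P(winning | losing) = 4/5; P(winning | winning) = 2/5.
P = 4/5 × 2/5 = 8/25.

8/25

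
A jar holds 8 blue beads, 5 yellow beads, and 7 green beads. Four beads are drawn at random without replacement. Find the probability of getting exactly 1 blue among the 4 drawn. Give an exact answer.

One ordering (blue drawn first) has probability 8/20 × 12/19 × 11/18 × 10/17 = 10560/116280 = 88/969.
There are C(4,1) = 4 such orderings, each equally likely, so P = 4 × 88/969 = 352/969.

352/969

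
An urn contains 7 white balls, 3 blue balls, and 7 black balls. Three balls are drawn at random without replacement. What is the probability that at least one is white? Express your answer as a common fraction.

P(no white) = 10/17 × 9/16 × 8/15 = 720/4080 = 3/17.
P(at least one) = 1 − 3/17 = 14/17.

14/17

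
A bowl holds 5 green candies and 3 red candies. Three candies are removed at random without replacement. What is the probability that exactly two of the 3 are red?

One ordering (red drawn first) has probability 3/8 × 2/7 × 5/6 = 30/336 = 5/56.
There are C(3,2) = 3 such orderings, each equally likely, so P = 3 × 5/56 = 15/56.

15/56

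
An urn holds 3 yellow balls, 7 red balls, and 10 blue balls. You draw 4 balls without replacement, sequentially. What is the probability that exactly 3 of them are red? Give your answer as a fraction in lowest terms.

One ordering (red drawn first) has probability 7/20 × 6/19 × 5/18 × 13/17 = 2730/116280 = 91/3876.
There are C(4,3) = 4 such orderings, each equally likely, so P = 4 × 91/3876 = 91/969.

91/969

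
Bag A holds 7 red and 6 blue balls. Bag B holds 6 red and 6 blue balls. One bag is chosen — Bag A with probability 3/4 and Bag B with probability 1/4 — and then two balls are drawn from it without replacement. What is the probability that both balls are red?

From Bag A: P(both red) = (7/13)(6/12) = 7/26.
From Bag B: P(both red) = (6/12)(5/11) = 5/22.
Total probability = (3/4)(7/26) + (1/4)(5/22) = 37/143.

37/143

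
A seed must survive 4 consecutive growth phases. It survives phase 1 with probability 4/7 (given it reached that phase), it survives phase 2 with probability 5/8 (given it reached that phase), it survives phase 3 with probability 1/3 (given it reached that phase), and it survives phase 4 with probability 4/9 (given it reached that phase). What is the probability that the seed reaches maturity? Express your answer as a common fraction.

10/189

The events are sequential, so multiply the conditional probabilities:
P = 4/7 × 5/8 × 1/3 × 4/9 = 80/1512 = 10/189.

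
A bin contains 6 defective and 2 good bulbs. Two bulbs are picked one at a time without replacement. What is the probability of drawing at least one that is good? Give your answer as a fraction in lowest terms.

13/28

P(no good) = 6/8 × 5/7 = 30/56 = 15/28.
P(at least one) = 1 − 15/28 = 13/28.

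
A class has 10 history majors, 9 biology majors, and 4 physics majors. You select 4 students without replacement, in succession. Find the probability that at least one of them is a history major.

P(no history majors) = 13/23 × 12/22 × 11/21 × 10/20 = 17160/212520 = 13/161.
P(at least one) = 1 − 13/161 = 148/161.

148/161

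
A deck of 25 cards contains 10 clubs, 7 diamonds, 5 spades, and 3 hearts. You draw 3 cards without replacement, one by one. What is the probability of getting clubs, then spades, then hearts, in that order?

Chain rule:
P = 10/25 × 5/24 × 3/23 = 150/13800 = 1/92.

1/92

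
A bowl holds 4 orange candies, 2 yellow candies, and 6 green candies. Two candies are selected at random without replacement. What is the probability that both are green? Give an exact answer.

5/22

P = 6/12 × 5/11 = 30/132 = 5/22.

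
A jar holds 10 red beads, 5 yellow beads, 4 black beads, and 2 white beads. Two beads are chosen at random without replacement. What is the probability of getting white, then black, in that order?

Chain rule:
P = 2/21 × 4/20 = 8/420 = 2/105.

2/105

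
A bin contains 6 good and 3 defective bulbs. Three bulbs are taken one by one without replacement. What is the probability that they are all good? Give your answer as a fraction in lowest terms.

5/21

P = 6/9 × 5/8 × 4/7 = 120/504 = 5/21.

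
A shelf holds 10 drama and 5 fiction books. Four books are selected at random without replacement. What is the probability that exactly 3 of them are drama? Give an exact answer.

40/91

One ordering (drama drawn first) has probability 10/15 × 9/14 × 8/13 × 5/12 = 3600/32760 = 10/91.
There are C(4,3) = 4 such orderings, each equally likely, so P = 4 × 10/91 = 40/91.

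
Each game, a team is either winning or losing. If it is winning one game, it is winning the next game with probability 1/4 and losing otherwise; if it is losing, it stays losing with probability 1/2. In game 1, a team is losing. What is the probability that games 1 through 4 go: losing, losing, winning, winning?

1/16

Game 1 is given. For each transition, use the conditional probability from the current state:
P(losing | losing) = 1/2; P(winning | losing) = 1/2; P(winning | winning) = 1/4.
P = 1/2 × 1/2 × 1/4 = 1/16.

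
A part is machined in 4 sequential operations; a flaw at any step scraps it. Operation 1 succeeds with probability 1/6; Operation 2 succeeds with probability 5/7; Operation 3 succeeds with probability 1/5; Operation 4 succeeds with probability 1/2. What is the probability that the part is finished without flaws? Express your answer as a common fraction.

Multiplying along the chain,
P = 1/6 × 5/7 × 1/5 × 1/2 = 5/420 = 1/84.

1/84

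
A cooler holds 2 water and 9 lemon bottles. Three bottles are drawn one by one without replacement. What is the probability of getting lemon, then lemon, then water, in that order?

8/55

Multiply the probability of each draw given the previous ones:
P = 9/11 × 8/10 × 2/9 = 144/990 = 8/55.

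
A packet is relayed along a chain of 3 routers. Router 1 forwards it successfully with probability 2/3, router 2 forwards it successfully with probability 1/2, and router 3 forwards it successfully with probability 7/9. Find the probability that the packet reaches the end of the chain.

Each stage is reached only if all earlier stages succeed, so
P = 2/3 × 1/2 × 7/9 = 14/54 = 7/27.

7/27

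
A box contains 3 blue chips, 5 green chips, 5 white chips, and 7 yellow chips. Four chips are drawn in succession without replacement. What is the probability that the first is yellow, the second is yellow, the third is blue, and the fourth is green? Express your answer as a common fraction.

Multiply the probability of each draw given the previous ones:
P = 7/20 × 6/19 × 3/18 × 5/17 = 630/116280 = 7/1292.

7/1292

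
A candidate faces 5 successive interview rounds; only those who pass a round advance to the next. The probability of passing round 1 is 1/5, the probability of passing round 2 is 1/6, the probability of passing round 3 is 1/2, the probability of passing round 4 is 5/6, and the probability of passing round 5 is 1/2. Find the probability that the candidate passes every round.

Each stage is reached only if all earlier stages succeed, so
P = 1/5 × 1/6 × 1/2 × 5/6 × 1/2 = 5/720 = 1/144.

1/144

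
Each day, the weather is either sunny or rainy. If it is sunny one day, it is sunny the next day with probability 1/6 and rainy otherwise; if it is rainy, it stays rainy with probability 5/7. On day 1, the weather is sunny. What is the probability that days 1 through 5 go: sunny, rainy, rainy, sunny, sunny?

25/882

Day 1 is given. For each transition, use the conditional probability from the current state:
P(rainy | sunny) = 5/6; P(rainy | rainy) = 5/7; P(sunny | rainy) = 2/7; P(sunny | sunny) = 1/6.
P = 5/6 × 5/7 × 2/7 × 1/6 = 50/1764 = 25/882.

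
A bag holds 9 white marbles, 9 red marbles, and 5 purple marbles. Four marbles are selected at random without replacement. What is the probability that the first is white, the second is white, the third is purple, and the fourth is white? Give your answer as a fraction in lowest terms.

Chain rule:
P = 9/23 × 8/22 × 5/21 × 7/20 = 2520/212520 = 3/253.

3/253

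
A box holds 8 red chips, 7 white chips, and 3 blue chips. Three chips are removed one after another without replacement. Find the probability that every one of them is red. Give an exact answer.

P(all red) = 8/18 × 7/17 × 6/16 = 336/4896 = 7/102.

7/102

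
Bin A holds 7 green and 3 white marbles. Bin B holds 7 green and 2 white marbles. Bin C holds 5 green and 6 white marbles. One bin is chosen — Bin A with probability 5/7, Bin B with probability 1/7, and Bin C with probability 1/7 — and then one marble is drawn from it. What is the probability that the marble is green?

From Bin A: P(green) = 7/10.
From Bin B: P(green) = 7/9.
From Bin C: P(green) = 5/11.
Total probability = (5/7)(7/10) + (1/7)(7/9) + (1/7)(5/11) = 937/1386.

937/1386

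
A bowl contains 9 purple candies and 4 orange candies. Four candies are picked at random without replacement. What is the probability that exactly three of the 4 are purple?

One ordering (purple drawn first) has probability 9/13 × 8/12 × 7/11 × 4/10 = 2016/17160 = 84/715.
There are C(4,3) = 4 such orderings, each equally likely, so P = 4 × 84/715 = 336/715.

336/715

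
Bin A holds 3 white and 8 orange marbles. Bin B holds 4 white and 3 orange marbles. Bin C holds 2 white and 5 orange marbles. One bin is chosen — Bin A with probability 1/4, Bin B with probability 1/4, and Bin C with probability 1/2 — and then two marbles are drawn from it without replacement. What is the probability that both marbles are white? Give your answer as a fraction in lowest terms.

503/4620

From Bin A: P(both white) = (3/11)(2/10) = 3/55.
From Bin B: P(both white) = (4/7)(3/6) = 2/7.
From Bin C: P(both white) = (2/7)(1/6) = 1/21.
Total probability = (1/4)(3/55) + (1/4)(2/7) + (1/2)(1/21) = 503/4620.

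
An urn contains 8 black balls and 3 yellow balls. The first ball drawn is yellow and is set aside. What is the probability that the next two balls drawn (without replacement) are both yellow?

1/45

With the first ball removed, 2 yellow remain out of 10.
P = 2/10 × 1/9 = 2/90 = 1/45.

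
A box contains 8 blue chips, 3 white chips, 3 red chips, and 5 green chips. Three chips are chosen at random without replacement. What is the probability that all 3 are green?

P(every draw is green) = 5/19 × 4/18 × 3/17 = 60/5814 = 10/969.

10/969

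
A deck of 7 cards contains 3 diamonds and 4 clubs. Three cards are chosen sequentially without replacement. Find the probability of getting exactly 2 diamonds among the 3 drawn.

One ordering (diamonds drawn first) has probability 3/7 × 2/6 × 4/5 = 24/210 = 4/35.
There are C(3,2) = 3 such orderings, each equally likely, so P = 3 × 4/35 = 12/35.

12/35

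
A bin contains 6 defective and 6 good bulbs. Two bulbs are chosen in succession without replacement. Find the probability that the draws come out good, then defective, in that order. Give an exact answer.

Multiply the probability of each draw given the previous ones:
P = 6/12 × 6/11 = 36/132 = 3/11.

3/11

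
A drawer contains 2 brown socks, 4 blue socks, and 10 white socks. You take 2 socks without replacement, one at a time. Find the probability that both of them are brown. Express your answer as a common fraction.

P(every draw is brown) = 2/16 × 1/15 = 2/240 = 1/120.

1/120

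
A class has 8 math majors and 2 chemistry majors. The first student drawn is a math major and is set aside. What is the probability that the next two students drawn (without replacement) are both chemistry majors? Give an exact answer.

1/36

With the first student removed, 2 chemistry majors remain out of 9.
P = 2/9 × 1/8 = 2/72 = 1/36.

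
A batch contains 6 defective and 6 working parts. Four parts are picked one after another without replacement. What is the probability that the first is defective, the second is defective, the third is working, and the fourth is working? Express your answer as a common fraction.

Each draw changes the counts, so multiply the conditional probabilities along the sequence:
P = 6/12 × 5/11 × 6/10 × 5/9 = 900/11880 = 5/66.

5/66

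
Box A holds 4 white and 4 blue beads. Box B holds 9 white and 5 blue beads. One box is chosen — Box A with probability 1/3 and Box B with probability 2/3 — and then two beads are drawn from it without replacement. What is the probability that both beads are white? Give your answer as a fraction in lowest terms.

61/182

From Box A: P(both white) = (4/8)(3/7) = 3/14.
From Box B: P(both white) = (9/14)(8/13) = 36/91.
Total probability = (1/3)(3/14) + (2/3)(36/91) = 61/182.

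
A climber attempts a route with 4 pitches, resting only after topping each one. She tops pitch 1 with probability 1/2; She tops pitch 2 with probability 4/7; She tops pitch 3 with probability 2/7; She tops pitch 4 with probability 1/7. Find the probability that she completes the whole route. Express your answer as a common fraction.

4/343

Multiplying along the chain,
P = 1/2 × 4/7 × 2/7 × 1/7 = 8/686 = 4/343.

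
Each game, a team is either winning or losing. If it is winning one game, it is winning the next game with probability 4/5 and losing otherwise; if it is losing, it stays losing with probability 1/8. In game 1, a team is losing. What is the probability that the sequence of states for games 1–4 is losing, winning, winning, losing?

Game 1 is given. For each transition, use the conditional probability from the current state:
P(winning | losing) = 7/8; P(winning | winning) = 4/5; P(losing | winning) = 1/5.
P = 7/8 × 4/5 × 1/5 = 28/200 = 7/50.

7/50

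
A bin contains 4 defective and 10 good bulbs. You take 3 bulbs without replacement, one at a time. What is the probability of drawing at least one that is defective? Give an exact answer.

P(no defective) = 10/14 × 9/13 × 8/12 = 720/2184 = 30/91.
P(at least one) = 1 − 30/91 = 61/91.

61/91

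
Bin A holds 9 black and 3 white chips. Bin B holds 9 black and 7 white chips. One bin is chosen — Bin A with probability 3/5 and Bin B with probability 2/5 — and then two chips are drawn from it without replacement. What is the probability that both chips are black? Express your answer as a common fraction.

From Bin A: P(both black) = (9/12)(8/11) = 6/11.
From Bin B: P(both black) = (9/16)(8/15) = 3/10.
Total probability = (3/5)(6/11) + (2/5)(3/10) = 123/275.

123/275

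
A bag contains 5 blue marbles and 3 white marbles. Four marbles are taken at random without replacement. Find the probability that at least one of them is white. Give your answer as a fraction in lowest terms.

13/14

P(no white) = 5/8 × 4/7 × 3/6 × 2/5 = 120/1680 = 1/14.
P(at least one) = 1 − 1/14 = 13/14.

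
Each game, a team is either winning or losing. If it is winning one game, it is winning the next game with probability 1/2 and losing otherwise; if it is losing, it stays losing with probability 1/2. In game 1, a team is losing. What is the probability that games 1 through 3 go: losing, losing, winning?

Game 1 is given. For each transition, use the conditional probability from the current state:
P(losing | losing) = 1/2; P(winning | losing) = 1/2.
P = 1/2 × 1/2 = 1/4.

1/4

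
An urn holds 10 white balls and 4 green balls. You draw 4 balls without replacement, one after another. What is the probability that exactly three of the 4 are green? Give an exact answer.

40/1001

One ordering (green drawn first) has probability 4/14 × 3/13 × 2/12 × 10/11 = 240/24024 = 10/1001.
There are C(4,3) = 4 such orderings, each equally likely, so P = 4 × 10/1001 = 40/1001.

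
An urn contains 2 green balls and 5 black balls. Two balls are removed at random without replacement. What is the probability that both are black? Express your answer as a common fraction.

P = 5/7 × 4/6 = 20/42 = 10/21.

10/21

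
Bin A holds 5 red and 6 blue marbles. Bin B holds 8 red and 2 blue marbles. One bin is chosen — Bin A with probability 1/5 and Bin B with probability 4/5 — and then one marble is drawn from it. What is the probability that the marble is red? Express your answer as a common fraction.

201/275

From Bin A: P(red) = 5/11.
From Bin B: P(red) = 8/10.
Total probability = (1/5)(5/11) + (4/5)(8/10) = 201/275.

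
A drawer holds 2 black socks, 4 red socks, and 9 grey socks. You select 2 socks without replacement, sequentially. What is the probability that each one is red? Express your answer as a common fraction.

P(all red) = 4/15 × 3/14 = 12/210 = 2/35.

2/35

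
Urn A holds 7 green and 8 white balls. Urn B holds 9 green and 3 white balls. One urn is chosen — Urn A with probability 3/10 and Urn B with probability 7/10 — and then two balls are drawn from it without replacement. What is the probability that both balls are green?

From Urn A: P(both green) = (7/15)(6/14) = 1/5.
From Urn B: P(both green) = (9/12)(8/11) = 6/11.
Total probability = (3/10)(1/5) + (7/10)(6/11) = 243/550.

243/550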